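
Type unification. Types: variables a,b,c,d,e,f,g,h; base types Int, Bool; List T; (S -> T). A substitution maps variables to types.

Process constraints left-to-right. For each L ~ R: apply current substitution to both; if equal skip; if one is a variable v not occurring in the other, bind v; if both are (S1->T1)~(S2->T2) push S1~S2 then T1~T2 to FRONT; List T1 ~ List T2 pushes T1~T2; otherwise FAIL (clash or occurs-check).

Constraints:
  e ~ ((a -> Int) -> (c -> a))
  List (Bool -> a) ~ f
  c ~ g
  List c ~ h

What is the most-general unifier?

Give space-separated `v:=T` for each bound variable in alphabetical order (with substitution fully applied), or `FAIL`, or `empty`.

step 1: unify e ~ ((a -> Int) -> (c -> a))  [subst: {-} | 3 pending]
  bind e := ((a -> Int) -> (c -> a))
step 2: unify List (Bool -> a) ~ f  [subst: {e:=((a -> Int) -> (c -> a))} | 2 pending]
  bind f := List (Bool -> a)
step 3: unify c ~ g  [subst: {e:=((a -> Int) -> (c -> a)), f:=List (Bool -> a)} | 1 pending]
  bind c := g
step 4: unify List g ~ h  [subst: {e:=((a -> Int) -> (c -> a)), f:=List (Bool -> a), c:=g} | 0 pending]
  bind h := List g

Answer: c:=g e:=((a -> Int) -> (g -> a)) f:=List (Bool -> a) h:=List g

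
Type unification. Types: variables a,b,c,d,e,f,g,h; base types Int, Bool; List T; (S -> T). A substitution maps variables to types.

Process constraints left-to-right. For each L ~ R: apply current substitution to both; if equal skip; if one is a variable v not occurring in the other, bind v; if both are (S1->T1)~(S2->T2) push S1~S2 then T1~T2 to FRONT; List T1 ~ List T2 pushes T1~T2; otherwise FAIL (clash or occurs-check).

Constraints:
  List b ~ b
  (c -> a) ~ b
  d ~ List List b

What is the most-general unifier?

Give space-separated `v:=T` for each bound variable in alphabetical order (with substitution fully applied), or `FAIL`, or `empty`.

Answer: FAIL

Derivation:
step 1: unify List b ~ b  [subst: {-} | 2 pending]
  occurs-check fail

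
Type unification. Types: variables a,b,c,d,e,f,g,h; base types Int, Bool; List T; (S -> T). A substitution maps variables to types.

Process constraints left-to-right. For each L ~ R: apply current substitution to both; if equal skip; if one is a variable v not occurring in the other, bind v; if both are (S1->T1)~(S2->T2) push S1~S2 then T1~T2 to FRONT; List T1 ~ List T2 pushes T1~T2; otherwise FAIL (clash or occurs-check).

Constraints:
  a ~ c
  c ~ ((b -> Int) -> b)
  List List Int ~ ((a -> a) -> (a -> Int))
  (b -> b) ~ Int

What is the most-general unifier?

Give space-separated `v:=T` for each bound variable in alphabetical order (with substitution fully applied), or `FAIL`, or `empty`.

Answer: FAIL

Derivation:
step 1: unify a ~ c  [subst: {-} | 3 pending]
  bind a := c
step 2: unify c ~ ((b -> Int) -> b)  [subst: {a:=c} | 2 pending]
  bind c := ((b -> Int) -> b)
step 3: unify List List Int ~ ((((b -> Int) -> b) -> ((b -> Int) -> b)) -> (((b -> Int) -> b) -> Int))  [subst: {a:=c, c:=((b -> Int) -> b)} | 1 pending]
  clash: List List Int vs ((((b -> Int) -> b) -> ((b -> Int) -> b)) -> (((b -> Int) -> b) -> Int))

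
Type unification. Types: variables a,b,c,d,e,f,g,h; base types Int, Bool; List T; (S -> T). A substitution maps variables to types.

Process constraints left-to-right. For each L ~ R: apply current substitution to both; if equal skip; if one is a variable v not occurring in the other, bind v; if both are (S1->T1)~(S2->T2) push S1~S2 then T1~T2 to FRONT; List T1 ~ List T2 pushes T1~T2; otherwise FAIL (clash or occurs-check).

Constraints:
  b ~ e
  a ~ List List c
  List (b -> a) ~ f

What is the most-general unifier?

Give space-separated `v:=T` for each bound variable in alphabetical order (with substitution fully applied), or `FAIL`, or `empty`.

Answer: a:=List List c b:=e f:=List (e -> List List c)

Derivation:
step 1: unify b ~ e  [subst: {-} | 2 pending]
  bind b := e
step 2: unify a ~ List List c  [subst: {b:=e} | 1 pending]
  bind a := List List c
step 3: unify List (e -> List List c) ~ f  [subst: {b:=e, a:=List List c} | 0 pending]
  bind f := List (e -> List List c)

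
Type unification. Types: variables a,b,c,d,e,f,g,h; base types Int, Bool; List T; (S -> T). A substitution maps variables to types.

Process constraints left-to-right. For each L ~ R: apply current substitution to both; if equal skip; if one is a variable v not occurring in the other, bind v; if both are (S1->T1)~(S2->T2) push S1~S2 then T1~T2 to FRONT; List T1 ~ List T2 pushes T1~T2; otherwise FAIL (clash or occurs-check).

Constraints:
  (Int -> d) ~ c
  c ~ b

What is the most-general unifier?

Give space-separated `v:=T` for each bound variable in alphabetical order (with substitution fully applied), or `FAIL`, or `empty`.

step 1: unify (Int -> d) ~ c  [subst: {-} | 1 pending]
  bind c := (Int -> d)
step 2: unify (Int -> d) ~ b  [subst: {c:=(Int -> d)} | 0 pending]
  bind b := (Int -> d)

Answer: b:=(Int -> d) c:=(Int -> d)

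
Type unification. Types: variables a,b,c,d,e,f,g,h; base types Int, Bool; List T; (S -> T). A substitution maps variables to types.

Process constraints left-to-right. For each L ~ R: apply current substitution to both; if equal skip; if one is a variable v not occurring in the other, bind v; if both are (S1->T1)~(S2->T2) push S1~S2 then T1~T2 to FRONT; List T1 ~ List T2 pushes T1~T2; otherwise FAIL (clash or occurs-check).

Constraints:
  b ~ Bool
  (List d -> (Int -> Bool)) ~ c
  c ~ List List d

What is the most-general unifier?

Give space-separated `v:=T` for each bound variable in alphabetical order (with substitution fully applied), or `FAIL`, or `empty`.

step 1: unify b ~ Bool  [subst: {-} | 2 pending]
  bind b := Bool
step 2: unify (List d -> (Int -> Bool)) ~ c  [subst: {b:=Bool} | 1 pending]
  bind c := (List d -> (Int -> Bool))
step 3: unify (List d -> (Int -> Bool)) ~ List List d  [subst: {b:=Bool, c:=(List d -> (Int -> Bool))} | 0 pending]
  clash: (List d -> (Int -> Bool)) vs List List d

Answer: FAIL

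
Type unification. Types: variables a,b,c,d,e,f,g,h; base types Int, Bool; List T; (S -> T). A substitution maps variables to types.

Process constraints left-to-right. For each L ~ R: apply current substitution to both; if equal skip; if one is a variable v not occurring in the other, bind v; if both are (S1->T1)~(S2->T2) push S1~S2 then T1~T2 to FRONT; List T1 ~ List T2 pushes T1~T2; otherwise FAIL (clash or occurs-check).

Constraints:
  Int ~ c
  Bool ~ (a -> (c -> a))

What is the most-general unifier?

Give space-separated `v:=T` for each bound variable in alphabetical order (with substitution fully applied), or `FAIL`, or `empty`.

step 1: unify Int ~ c  [subst: {-} | 1 pending]
  bind c := Int
step 2: unify Bool ~ (a -> (Int -> a))  [subst: {c:=Int} | 0 pending]
  clash: Bool vs (a -> (Int -> a))

Answer: FAIL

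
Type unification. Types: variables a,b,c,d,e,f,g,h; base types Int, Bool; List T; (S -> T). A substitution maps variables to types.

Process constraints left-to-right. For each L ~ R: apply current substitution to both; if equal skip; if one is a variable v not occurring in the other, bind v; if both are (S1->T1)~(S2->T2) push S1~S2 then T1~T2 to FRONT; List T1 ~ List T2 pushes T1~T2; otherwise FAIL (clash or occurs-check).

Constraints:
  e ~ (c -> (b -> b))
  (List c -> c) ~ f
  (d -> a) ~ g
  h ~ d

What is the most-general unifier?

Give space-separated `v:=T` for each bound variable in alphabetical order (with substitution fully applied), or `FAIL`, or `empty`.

step 1: unify e ~ (c -> (b -> b))  [subst: {-} | 3 pending]
  bind e := (c -> (b -> b))
step 2: unify (List c -> c) ~ f  [subst: {e:=(c -> (b -> b))} | 2 pending]
  bind f := (List c -> c)
step 3: unify (d -> a) ~ g  [subst: {e:=(c -> (b -> b)), f:=(List c -> c)} | 1 pending]
  bind g := (d -> a)
step 4: unify h ~ d  [subst: {e:=(c -> (b -> b)), f:=(List c -> c), g:=(d -> a)} | 0 pending]
  bind h := d

Answer: e:=(c -> (b -> b)) f:=(List c -> c) g:=(d -> a) h:=d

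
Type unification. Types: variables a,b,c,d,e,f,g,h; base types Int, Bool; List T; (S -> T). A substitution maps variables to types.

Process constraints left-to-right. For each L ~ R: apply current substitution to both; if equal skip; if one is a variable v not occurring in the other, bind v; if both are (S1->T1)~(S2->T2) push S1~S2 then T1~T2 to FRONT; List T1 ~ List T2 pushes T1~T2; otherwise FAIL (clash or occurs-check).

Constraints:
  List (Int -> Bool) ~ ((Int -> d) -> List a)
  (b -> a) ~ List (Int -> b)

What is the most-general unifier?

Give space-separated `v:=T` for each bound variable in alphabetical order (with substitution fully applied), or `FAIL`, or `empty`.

step 1: unify List (Int -> Bool) ~ ((Int -> d) -> List a)  [subst: {-} | 1 pending]
  clash: List (Int -> Bool) vs ((Int -> d) -> List a)

Answer: FAIL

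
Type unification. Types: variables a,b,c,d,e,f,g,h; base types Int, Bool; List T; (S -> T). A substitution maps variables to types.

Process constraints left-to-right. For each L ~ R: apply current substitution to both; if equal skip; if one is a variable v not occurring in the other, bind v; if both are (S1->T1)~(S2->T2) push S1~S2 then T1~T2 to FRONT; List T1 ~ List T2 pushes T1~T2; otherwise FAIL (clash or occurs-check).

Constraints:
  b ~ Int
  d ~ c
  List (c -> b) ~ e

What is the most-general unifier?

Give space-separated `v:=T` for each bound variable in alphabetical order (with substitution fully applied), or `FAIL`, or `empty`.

Answer: b:=Int d:=c e:=List (c -> Int)

Derivation:
step 1: unify b ~ Int  [subst: {-} | 2 pending]
  bind b := Int
step 2: unify d ~ c  [subst: {b:=Int} | 1 pending]
  bind d := c
step 3: unify List (c -> Int) ~ e  [subst: {b:=Int, d:=c} | 0 pending]
  bind e := List (c -> Int)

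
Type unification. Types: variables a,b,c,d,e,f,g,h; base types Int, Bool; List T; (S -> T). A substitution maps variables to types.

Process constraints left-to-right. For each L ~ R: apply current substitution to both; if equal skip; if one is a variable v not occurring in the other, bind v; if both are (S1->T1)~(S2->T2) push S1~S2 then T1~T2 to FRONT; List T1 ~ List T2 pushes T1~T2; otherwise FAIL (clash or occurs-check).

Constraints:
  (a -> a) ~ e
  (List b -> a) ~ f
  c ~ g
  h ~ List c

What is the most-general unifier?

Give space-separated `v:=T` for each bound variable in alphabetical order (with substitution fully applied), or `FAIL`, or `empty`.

step 1: unify (a -> a) ~ e  [subst: {-} | 3 pending]
  bind e := (a -> a)
step 2: unify (List b -> a) ~ f  [subst: {e:=(a -> a)} | 2 pending]
  bind f := (List b -> a)
step 3: unify c ~ g  [subst: {e:=(a -> a), f:=(List b -> a)} | 1 pending]
  bind c := g
step 4: unify h ~ List g  [subst: {e:=(a -> a), f:=(List b -> a), c:=g} | 0 pending]
  bind h := List g

Answer: c:=g e:=(a -> a) f:=(List b -> a) h:=List g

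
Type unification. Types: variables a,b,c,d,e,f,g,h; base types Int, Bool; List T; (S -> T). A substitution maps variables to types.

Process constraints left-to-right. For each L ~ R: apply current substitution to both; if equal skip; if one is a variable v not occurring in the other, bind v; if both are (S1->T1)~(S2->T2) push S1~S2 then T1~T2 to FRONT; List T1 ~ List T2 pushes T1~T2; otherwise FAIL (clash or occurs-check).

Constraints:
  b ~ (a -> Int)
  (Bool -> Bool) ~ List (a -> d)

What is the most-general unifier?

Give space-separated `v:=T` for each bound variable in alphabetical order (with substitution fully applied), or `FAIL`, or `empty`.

Answer: FAIL

Derivation:
step 1: unify b ~ (a -> Int)  [subst: {-} | 1 pending]
  bind b := (a -> Int)
step 2: unify (Bool -> Bool) ~ List (a -> d)  [subst: {b:=(a -> Int)} | 0 pending]
  clash: (Bool -> Bool) vs List (a -> d)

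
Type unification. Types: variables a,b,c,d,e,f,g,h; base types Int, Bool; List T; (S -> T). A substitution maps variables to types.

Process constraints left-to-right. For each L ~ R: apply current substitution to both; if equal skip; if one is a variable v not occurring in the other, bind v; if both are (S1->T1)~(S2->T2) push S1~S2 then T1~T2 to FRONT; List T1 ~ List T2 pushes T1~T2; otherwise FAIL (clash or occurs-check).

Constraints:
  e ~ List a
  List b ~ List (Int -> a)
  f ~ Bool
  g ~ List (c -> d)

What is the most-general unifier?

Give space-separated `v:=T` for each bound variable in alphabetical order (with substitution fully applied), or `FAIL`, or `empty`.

Answer: b:=(Int -> a) e:=List a f:=Bool g:=List (c -> d)

Derivation:
step 1: unify e ~ List a  [subst: {-} | 3 pending]
  bind e := List a
step 2: unify List b ~ List (Int -> a)  [subst: {e:=List a} | 2 pending]
  -> decompose List: push b~(Int -> a)
step 3: unify b ~ (Int -> a)  [subst: {e:=List a} | 2 pending]
  bind b := (Int -> a)
step 4: unify f ~ Bool  [subst: {e:=List a, b:=(Int -> a)} | 1 pending]
  bind f := Bool
step 5: unify g ~ List (c -> d)  [subst: {e:=List a, b:=(Int -> a), f:=Bool} | 0 pending]
  bind g := List (c -> d)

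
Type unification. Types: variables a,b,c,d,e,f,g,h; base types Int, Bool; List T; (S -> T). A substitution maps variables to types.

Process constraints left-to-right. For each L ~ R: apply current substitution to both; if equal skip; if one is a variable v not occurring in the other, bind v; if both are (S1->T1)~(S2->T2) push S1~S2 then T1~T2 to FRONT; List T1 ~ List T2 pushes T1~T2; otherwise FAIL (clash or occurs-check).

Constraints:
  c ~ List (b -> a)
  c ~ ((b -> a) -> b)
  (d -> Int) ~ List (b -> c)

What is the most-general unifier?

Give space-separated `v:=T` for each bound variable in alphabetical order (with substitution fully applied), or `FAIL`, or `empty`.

Answer: FAIL

Derivation:
step 1: unify c ~ List (b -> a)  [subst: {-} | 2 pending]
  bind c := List (b -> a)
step 2: unify List (b -> a) ~ ((b -> a) -> b)  [subst: {c:=List (b -> a)} | 1 pending]
  clash: List (b -> a) vs ((b -> a) -> b)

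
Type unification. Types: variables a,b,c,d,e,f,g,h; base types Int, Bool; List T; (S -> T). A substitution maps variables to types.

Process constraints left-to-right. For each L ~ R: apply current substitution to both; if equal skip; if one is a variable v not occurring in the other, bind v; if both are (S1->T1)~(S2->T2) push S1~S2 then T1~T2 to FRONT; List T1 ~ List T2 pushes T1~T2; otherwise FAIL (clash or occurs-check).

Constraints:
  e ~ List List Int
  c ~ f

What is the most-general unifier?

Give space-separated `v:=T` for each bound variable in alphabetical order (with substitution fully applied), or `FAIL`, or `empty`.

step 1: unify e ~ List List Int  [subst: {-} | 1 pending]
  bind e := List List Int
step 2: unify c ~ f  [subst: {e:=List List Int} | 0 pending]
  bind c := f

Answer: c:=f e:=List List Int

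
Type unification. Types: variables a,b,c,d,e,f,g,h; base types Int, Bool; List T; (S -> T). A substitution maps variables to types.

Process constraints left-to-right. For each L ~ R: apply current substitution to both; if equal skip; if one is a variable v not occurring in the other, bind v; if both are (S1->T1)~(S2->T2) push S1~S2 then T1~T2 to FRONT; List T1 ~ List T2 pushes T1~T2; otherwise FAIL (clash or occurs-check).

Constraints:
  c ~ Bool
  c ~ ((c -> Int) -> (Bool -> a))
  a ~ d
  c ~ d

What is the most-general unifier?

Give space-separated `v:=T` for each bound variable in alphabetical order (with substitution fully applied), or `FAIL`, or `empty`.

Answer: FAIL

Derivation:
step 1: unify c ~ Bool  [subst: {-} | 3 pending]
  bind c := Bool
step 2: unify Bool ~ ((Bool -> Int) -> (Bool -> a))  [subst: {c:=Bool} | 2 pending]
  clash: Bool vs ((Bool -> Int) -> (Bool -> a))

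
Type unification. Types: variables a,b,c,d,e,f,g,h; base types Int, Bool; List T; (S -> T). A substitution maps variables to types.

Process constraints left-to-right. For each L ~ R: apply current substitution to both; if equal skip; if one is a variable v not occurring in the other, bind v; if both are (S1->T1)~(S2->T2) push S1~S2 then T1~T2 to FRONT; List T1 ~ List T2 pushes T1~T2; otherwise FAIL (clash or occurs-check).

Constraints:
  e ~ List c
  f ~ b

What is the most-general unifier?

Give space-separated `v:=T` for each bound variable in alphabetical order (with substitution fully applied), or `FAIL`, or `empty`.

Answer: e:=List c f:=b

Derivation:
step 1: unify e ~ List c  [subst: {-} | 1 pending]
  bind e := List c
step 2: unify f ~ b  [subst: {e:=List c} | 0 pending]
  bind f := b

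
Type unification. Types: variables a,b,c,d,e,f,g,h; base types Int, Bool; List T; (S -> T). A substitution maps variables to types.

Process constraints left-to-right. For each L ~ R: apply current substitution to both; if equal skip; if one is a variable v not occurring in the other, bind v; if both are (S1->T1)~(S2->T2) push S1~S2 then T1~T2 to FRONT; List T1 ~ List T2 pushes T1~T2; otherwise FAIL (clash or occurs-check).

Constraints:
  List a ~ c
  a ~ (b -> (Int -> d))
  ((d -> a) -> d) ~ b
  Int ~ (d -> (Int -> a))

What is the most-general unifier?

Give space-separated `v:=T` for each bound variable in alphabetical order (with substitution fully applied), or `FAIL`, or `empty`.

step 1: unify List a ~ c  [subst: {-} | 3 pending]
  bind c := List a
step 2: unify a ~ (b -> (Int -> d))  [subst: {c:=List a} | 2 pending]
  bind a := (b -> (Int -> d))
step 3: unify ((d -> (b -> (Int -> d))) -> d) ~ b  [subst: {c:=List a, a:=(b -> (Int -> d))} | 1 pending]
  occurs-check fail

Answer: FAIL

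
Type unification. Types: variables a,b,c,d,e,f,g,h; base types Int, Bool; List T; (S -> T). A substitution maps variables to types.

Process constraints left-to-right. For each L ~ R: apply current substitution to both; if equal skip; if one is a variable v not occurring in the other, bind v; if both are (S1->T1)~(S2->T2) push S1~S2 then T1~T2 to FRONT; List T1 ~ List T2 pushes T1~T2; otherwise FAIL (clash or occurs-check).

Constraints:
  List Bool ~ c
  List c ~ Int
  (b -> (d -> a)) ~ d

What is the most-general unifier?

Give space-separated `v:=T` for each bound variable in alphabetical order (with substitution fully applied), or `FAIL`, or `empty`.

Answer: FAIL

Derivation:
step 1: unify List Bool ~ c  [subst: {-} | 2 pending]
  bind c := List Bool
step 2: unify List List Bool ~ Int  [subst: {c:=List Bool} | 1 pending]
  clash: List List Bool vs Int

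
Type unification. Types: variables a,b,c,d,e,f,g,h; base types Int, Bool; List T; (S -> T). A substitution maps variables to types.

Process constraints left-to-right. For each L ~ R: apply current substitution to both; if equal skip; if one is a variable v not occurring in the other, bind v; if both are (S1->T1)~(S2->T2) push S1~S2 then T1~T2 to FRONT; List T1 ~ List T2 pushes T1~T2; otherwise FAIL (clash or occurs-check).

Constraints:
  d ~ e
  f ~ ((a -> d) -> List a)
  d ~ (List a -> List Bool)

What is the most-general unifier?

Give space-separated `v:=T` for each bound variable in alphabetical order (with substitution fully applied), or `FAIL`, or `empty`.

step 1: unify d ~ e  [subst: {-} | 2 pending]
  bind d := e
step 2: unify f ~ ((a -> e) -> List a)  [subst: {d:=e} | 1 pending]
  bind f := ((a -> e) -> List a)
step 3: unify e ~ (List a -> List Bool)  [subst: {d:=e, f:=((a -> e) -> List a)} | 0 pending]
  bind e := (List a -> List Bool)

Answer: d:=(List a -> List Bool) e:=(List a -> List Bool) f:=((a -> (List a -> List Bool)) -> List a)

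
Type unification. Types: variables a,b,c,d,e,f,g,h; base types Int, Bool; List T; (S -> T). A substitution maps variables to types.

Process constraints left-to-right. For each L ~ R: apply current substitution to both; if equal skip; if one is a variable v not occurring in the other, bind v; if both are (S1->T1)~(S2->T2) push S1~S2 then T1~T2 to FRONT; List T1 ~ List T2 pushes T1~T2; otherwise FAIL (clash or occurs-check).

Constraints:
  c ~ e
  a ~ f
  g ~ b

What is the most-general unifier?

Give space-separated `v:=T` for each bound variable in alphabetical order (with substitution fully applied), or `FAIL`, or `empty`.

step 1: unify c ~ e  [subst: {-} | 2 pending]
  bind c := e
step 2: unify a ~ f  [subst: {c:=e} | 1 pending]
  bind a := f
step 3: unify g ~ b  [subst: {c:=e, a:=f} | 0 pending]
  bind g := b

Answer: a:=f c:=e g:=b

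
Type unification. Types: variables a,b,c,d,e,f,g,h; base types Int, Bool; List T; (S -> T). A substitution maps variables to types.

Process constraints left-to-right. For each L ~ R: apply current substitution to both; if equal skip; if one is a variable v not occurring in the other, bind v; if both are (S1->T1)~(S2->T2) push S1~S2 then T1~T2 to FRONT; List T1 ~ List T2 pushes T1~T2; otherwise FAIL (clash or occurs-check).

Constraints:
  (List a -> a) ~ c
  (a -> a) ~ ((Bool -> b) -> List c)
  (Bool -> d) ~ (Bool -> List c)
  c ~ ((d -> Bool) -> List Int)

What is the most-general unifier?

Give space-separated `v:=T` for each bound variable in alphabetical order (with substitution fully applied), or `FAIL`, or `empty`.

step 1: unify (List a -> a) ~ c  [subst: {-} | 3 pending]
  bind c := (List a -> a)
step 2: unify (a -> a) ~ ((Bool -> b) -> List (List a -> a))  [subst: {c:=(List a -> a)} | 2 pending]
  -> decompose arrow: push a~(Bool -> b), a~List (List a -> a)
step 3: unify a ~ (Bool -> b)  [subst: {c:=(List a -> a)} | 3 pending]
  bind a := (Bool -> b)
step 4: unify (Bool -> b) ~ List (List (Bool -> b) -> (Bool -> b))  [subst: {c:=(List a -> a), a:=(Bool -> b)} | 2 pending]
  clash: (Bool -> b) vs List (List (Bool -> b) -> (Bool -> b))

Answer: FAIL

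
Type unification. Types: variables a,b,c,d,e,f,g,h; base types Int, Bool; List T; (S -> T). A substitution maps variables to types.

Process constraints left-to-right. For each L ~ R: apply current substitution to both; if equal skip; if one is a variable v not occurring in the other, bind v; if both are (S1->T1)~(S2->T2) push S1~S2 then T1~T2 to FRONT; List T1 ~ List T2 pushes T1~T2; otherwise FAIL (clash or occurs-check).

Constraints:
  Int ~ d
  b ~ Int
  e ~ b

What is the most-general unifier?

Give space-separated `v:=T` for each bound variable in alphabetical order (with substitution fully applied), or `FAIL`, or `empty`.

Answer: b:=Int d:=Int e:=Int

Derivation:
step 1: unify Int ~ d  [subst: {-} | 2 pending]
  bind d := Int
step 2: unify b ~ Int  [subst: {d:=Int} | 1 pending]
  bind b := Int
step 3: unify e ~ Int  [subst: {d:=Int, b:=Int} | 0 pending]
  bind e := Int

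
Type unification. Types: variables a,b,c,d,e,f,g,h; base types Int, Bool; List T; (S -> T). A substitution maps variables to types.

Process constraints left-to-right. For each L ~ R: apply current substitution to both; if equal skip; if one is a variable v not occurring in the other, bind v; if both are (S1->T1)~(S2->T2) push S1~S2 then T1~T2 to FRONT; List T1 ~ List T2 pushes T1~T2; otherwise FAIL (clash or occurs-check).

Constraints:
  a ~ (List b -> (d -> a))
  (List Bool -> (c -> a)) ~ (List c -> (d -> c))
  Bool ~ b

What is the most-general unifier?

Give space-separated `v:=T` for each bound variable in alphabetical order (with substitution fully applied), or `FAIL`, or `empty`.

Answer: FAIL

Derivation:
step 1: unify a ~ (List b -> (d -> a))  [subst: {-} | 2 pending]
  occurs-check fail: a in (List b -> (d -> a))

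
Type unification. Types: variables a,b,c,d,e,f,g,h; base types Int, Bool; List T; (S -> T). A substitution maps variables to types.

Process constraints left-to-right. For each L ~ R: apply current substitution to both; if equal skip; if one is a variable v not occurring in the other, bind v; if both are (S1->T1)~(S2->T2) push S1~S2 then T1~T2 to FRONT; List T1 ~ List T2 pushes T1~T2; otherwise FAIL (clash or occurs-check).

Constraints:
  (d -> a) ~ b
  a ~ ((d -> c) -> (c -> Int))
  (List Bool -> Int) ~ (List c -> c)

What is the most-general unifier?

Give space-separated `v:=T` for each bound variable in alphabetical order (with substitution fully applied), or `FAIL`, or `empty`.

step 1: unify (d -> a) ~ b  [subst: {-} | 2 pending]
  bind b := (d -> a)
step 2: unify a ~ ((d -> c) -> (c -> Int))  [subst: {b:=(d -> a)} | 1 pending]
  bind a := ((d -> c) -> (c -> Int))
step 3: unify (List Bool -> Int) ~ (List c -> c)  [subst: {b:=(d -> a), a:=((d -> c) -> (c -> Int))} | 0 pending]
  -> decompose arrow: push List Bool~List c, Int~c
step 4: unify List Bool ~ List c  [subst: {b:=(d -> a), a:=((d -> c) -> (c -> Int))} | 1 pending]
  -> decompose List: push Bool~c
step 5: unify Bool ~ c  [subst: {b:=(d -> a), a:=((d -> c) -> (c -> Int))} | 1 pending]
  bind c := Bool
step 6: unify Int ~ Bool  [subst: {b:=(d -> a), a:=((d -> c) -> (c -> Int)), c:=Bool} | 0 pending]
  clash: Int vs Bool

Answer: FAIL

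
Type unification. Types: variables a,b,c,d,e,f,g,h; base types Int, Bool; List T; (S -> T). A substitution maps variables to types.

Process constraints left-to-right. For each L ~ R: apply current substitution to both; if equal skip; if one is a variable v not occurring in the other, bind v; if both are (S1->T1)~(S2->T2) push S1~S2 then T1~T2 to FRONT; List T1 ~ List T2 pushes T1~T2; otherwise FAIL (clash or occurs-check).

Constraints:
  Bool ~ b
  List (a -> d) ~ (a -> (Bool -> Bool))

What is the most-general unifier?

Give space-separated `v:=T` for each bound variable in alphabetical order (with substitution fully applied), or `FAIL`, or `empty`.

step 1: unify Bool ~ b  [subst: {-} | 1 pending]
  bind b := Bool
step 2: unify List (a -> d) ~ (a -> (Bool -> Bool))  [subst: {b:=Bool} | 0 pending]
  clash: List (a -> d) vs (a -> (Bool -> Bool))

Answer: FAIL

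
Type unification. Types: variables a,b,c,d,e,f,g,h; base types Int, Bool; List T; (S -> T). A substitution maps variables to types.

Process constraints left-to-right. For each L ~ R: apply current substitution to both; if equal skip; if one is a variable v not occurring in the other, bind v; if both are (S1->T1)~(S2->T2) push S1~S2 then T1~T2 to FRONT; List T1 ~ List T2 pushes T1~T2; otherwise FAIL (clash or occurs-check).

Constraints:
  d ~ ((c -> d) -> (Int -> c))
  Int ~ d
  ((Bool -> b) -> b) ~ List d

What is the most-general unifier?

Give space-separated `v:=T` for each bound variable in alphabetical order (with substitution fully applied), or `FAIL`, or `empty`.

Answer: FAIL

Derivation:
step 1: unify d ~ ((c -> d) -> (Int -> c))  [subst: {-} | 2 pending]
  occurs-check fail: d in ((c -> d) -> (Int -> c))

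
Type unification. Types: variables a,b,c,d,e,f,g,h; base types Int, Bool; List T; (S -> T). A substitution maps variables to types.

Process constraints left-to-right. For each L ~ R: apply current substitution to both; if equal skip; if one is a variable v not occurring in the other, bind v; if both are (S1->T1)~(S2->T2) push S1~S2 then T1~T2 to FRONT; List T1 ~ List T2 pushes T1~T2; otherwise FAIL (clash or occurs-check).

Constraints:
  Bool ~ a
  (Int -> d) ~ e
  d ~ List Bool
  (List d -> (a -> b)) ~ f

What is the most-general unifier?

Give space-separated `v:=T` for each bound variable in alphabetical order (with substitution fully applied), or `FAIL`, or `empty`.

Answer: a:=Bool d:=List Bool e:=(Int -> List Bool) f:=(List List Bool -> (Bool -> b))

Derivation:
step 1: unify Bool ~ a  [subst: {-} | 3 pending]
  bind a := Bool
step 2: unify (Int -> d) ~ e  [subst: {a:=Bool} | 2 pending]
  bind e := (Int -> d)
step 3: unify d ~ List Bool  [subst: {a:=Bool, e:=(Int -> d)} | 1 pending]
  bind d := List Bool
step 4: unify (List List Bool -> (Bool -> b)) ~ f  [subst: {a:=Bool, e:=(Int -> d), d:=List Bool} | 0 pending]
  bind f := (List List Bool -> (Bool -> b))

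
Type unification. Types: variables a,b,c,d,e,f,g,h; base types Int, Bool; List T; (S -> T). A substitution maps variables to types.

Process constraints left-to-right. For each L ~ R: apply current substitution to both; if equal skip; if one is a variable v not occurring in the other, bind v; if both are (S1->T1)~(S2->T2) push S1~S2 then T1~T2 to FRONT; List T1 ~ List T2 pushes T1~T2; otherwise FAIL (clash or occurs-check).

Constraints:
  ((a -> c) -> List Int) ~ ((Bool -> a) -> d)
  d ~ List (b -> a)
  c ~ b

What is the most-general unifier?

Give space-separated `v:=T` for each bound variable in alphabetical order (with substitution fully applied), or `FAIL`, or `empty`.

Answer: FAIL

Derivation:
step 1: unify ((a -> c) -> List Int) ~ ((Bool -> a) -> d)  [subst: {-} | 2 pending]
  -> decompose arrow: push (a -> c)~(Bool -> a), List Int~d
step 2: unify (a -> c) ~ (Bool -> a)  [subst: {-} | 3 pending]
  -> decompose arrow: push a~Bool, c~a
step 3: unify a ~ Bool  [subst: {-} | 4 pending]
  bind a := Bool
step 4: unify c ~ Bool  [subst: {a:=Bool} | 3 pending]
  bind c := Bool
step 5: unify List Int ~ d  [subst: {a:=Bool, c:=Bool} | 2 pending]
  bind d := List Int
step 6: unify List Int ~ List (b -> Bool)  [subst: {a:=Bool, c:=Bool, d:=List Int} | 1 pending]
  -> decompose List: push Int~(b -> Bool)
step 7: unify Int ~ (b -> Bool)  [subst: {a:=Bool, c:=Bool, d:=List Int} | 1 pending]
  clash: Int vs (b -> Bool)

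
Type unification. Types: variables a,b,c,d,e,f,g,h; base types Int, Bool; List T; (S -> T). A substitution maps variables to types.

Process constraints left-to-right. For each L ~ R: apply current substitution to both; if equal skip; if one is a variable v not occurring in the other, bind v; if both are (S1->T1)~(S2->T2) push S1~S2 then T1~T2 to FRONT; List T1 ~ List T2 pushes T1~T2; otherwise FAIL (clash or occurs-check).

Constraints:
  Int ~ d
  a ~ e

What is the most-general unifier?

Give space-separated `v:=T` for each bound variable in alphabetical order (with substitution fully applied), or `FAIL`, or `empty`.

Answer: a:=e d:=Int

Derivation:
step 1: unify Int ~ d  [subst: {-} | 1 pending]
  bind d := Int
step 2: unify a ~ e  [subst: {d:=Int} | 0 pending]
  bind a := e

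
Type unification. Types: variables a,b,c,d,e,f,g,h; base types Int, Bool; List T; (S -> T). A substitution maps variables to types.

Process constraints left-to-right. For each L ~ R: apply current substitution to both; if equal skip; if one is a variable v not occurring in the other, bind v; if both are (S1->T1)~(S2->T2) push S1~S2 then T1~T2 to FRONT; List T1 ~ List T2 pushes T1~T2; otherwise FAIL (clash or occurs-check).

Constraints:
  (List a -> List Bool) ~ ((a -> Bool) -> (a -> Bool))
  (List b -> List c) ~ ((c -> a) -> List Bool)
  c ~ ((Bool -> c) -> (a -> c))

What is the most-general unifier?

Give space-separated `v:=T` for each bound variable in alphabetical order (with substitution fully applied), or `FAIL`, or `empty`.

step 1: unify (List a -> List Bool) ~ ((a -> Bool) -> (a -> Bool))  [subst: {-} | 2 pending]
  -> decompose arrow: push List a~(a -> Bool), List Bool~(a -> Bool)
step 2: unify List a ~ (a -> Bool)  [subst: {-} | 3 pending]
  clash: List a vs (a -> Bool)

Answer: FAIL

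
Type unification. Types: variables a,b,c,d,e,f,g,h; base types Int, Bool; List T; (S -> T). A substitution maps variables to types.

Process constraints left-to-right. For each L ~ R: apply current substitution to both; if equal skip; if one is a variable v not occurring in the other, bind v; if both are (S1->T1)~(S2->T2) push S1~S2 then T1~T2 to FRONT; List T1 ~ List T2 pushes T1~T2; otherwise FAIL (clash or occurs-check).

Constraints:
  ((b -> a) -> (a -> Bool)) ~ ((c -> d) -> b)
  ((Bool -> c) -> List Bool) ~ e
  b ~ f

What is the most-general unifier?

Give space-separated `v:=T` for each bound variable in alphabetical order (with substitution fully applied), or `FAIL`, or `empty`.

step 1: unify ((b -> a) -> (a -> Bool)) ~ ((c -> d) -> b)  [subst: {-} | 2 pending]
  -> decompose arrow: push (b -> a)~(c -> d), (a -> Bool)~b
step 2: unify (b -> a) ~ (c -> d)  [subst: {-} | 3 pending]
  -> decompose arrow: push b~c, a~d
step 3: unify b ~ c  [subst: {-} | 4 pending]
  bind b := c
step 4: unify a ~ d  [subst: {b:=c} | 3 pending]
  bind a := d
step 5: unify (d -> Bool) ~ c  [subst: {b:=c, a:=d} | 2 pending]
  bind c := (d -> Bool)
step 6: unify ((Bool -> (d -> Bool)) -> List Bool) ~ e  [subst: {b:=c, a:=d, c:=(d -> Bool)} | 1 pending]
  bind e := ((Bool -> (d -> Bool)) -> List Bool)
step 7: unify (d -> Bool) ~ f  [subst: {b:=c, a:=d, c:=(d -> Bool), e:=((Bool -> (d -> Bool)) -> List Bool)} | 0 pending]
  bind f := (d -> Bool)

Answer: a:=d b:=(d -> Bool) c:=(d -> Bool) e:=((Bool -> (d -> Bool)) -> List Bool) f:=(d -> Bool)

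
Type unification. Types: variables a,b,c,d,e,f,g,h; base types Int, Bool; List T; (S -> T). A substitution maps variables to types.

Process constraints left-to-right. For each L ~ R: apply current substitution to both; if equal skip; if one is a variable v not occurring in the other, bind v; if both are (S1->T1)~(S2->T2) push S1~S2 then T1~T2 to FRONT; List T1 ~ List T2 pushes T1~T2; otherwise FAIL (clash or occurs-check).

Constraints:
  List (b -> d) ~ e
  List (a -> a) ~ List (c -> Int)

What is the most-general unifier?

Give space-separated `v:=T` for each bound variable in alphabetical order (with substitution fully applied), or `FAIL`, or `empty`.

step 1: unify List (b -> d) ~ e  [subst: {-} | 1 pending]
  bind e := List (b -> d)
step 2: unify List (a -> a) ~ List (c -> Int)  [subst: {e:=List (b -> d)} | 0 pending]
  -> decompose List: push (a -> a)~(c -> Int)
step 3: unify (a -> a) ~ (c -> Int)  [subst: {e:=List (b -> d)} | 0 pending]
  -> decompose arrow: push a~c, a~Int
step 4: unify a ~ c  [subst: {e:=List (b -> d)} | 1 pending]
  bind a := c
step 5: unify c ~ Int  [subst: {e:=List (b -> d), a:=c} | 0 pending]
  bind c := Int

Answer: a:=Int c:=Int e:=List (b -> d)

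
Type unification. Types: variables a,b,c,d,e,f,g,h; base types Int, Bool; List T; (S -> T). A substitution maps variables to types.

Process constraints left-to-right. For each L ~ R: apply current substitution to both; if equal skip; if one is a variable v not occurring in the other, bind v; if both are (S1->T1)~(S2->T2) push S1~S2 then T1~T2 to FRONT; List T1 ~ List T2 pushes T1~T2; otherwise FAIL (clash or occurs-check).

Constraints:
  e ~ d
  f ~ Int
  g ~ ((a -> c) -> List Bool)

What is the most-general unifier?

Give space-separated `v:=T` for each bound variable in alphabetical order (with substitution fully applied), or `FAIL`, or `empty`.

step 1: unify e ~ d  [subst: {-} | 2 pending]
  bind e := d
step 2: unify f ~ Int  [subst: {e:=d} | 1 pending]
  bind f := Int
step 3: unify g ~ ((a -> c) -> List Bool)  [subst: {e:=d, f:=Int} | 0 pending]
  bind g := ((a -> c) -> List Bool)

Answer: e:=d f:=Int g:=((a -> c) -> List Bool)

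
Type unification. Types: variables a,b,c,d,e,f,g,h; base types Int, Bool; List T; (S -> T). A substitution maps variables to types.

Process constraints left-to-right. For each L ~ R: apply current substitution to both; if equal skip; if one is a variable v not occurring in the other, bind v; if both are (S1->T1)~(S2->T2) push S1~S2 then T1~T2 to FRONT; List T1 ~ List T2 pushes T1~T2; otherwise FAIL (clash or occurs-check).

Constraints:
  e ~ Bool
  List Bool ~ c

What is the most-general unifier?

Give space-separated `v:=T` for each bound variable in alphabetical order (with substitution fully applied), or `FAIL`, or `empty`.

Answer: c:=List Bool e:=Bool

Derivation:
step 1: unify e ~ Bool  [subst: {-} | 1 pending]
  bind e := Bool
step 2: unify List Bool ~ c  [subst: {e:=Bool} | 0 pending]
  bind c := List Bool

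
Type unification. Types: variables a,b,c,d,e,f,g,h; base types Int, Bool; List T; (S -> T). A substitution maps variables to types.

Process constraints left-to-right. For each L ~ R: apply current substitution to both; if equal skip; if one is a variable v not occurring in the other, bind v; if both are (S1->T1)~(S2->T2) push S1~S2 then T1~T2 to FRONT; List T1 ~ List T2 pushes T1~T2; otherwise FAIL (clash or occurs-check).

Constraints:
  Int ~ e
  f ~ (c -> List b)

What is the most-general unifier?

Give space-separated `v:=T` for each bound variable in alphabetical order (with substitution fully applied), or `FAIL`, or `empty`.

step 1: unify Int ~ e  [subst: {-} | 1 pending]
  bind e := Int
step 2: unify f ~ (c -> List b)  [subst: {e:=Int} | 0 pending]
  bind f := (c -> List b)

Answer: e:=Int f:=(c -> List b)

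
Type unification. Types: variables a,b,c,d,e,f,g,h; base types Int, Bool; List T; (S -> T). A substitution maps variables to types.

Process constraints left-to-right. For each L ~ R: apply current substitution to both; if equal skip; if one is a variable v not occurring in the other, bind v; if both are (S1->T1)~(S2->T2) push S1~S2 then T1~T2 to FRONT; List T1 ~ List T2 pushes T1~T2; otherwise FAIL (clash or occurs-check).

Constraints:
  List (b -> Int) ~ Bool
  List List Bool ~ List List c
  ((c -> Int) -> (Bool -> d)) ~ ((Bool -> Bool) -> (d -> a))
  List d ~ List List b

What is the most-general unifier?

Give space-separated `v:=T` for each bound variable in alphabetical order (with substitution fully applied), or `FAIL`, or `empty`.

step 1: unify List (b -> Int) ~ Bool  [subst: {-} | 3 pending]
  clash: List (b -> Int) vs Bool

Answer: FAIL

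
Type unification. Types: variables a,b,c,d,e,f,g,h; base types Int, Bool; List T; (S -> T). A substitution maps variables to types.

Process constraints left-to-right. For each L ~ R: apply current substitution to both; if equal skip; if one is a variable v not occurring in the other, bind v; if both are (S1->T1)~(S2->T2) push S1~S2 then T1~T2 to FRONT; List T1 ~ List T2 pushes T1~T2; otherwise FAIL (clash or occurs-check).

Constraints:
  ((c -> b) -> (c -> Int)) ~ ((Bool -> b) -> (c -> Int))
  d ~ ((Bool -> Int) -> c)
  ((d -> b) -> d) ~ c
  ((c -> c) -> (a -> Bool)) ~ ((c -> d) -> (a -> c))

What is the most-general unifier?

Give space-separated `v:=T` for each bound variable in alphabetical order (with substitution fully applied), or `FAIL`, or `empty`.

Answer: FAIL

Derivation:
step 1: unify ((c -> b) -> (c -> Int)) ~ ((Bool -> b) -> (c -> Int))  [subst: {-} | 3 pending]
  -> decompose arrow: push (c -> b)~(Bool -> b), (c -> Int)~(c -> Int)
step 2: unify (c -> b) ~ (Bool -> b)  [subst: {-} | 4 pending]
  -> decompose arrow: push c~Bool, b~b
step 3: unify c ~ Bool  [subst: {-} | 5 pending]
  bind c := Bool
step 4: unify b ~ b  [subst: {c:=Bool} | 4 pending]
  -> identical, skip
step 5: unify (Bool -> Int) ~ (Bool -> Int)  [subst: {c:=Bool} | 3 pending]
  -> identical, skip
step 6: unify d ~ ((Bool -> Int) -> Bool)  [subst: {c:=Bool} | 2 pending]
  bind d := ((Bool -> Int) -> Bool)
step 7: unify ((((Bool -> Int) -> Bool) -> b) -> ((Bool -> Int) -> Bool)) ~ Bool  [subst: {c:=Bool, d:=((Bool -> Int) -> Bool)} | 1 pending]
  clash: ((((Bool -> Int) -> Bool) -> b) -> ((Bool -> Int) -> Bool)) vs Bool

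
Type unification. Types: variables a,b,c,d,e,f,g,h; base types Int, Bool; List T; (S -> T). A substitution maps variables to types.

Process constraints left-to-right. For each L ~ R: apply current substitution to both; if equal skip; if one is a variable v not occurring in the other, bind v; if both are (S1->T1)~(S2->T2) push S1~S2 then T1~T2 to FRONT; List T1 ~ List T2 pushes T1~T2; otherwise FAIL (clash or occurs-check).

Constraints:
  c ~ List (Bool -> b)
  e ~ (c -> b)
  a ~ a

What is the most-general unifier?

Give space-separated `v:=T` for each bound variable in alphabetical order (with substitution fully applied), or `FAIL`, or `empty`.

Answer: c:=List (Bool -> b) e:=(List (Bool -> b) -> b)

Derivation:
step 1: unify c ~ List (Bool -> b)  [subst: {-} | 2 pending]
  bind c := List (Bool -> b)
step 2: unify e ~ (List (Bool -> b) -> b)  [subst: {c:=List (Bool -> b)} | 1 pending]
  bind e := (List (Bool -> b) -> b)
step 3: unify a ~ a  [subst: {c:=List (Bool -> b), e:=(List (Bool -> b) -> b)} | 0 pending]
  -> identical, skip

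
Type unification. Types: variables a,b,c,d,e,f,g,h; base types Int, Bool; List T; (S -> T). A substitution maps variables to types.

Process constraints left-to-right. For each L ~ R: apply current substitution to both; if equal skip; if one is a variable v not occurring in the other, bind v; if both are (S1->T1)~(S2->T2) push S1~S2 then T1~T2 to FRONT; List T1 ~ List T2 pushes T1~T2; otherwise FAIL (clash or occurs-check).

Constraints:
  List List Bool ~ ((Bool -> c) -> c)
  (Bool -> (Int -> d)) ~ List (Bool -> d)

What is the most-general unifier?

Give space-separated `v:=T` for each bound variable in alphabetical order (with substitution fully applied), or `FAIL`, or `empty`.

step 1: unify List List Bool ~ ((Bool -> c) -> c)  [subst: {-} | 1 pending]
  clash: List List Bool vs ((Bool -> c) -> c)

Answer: FAIL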